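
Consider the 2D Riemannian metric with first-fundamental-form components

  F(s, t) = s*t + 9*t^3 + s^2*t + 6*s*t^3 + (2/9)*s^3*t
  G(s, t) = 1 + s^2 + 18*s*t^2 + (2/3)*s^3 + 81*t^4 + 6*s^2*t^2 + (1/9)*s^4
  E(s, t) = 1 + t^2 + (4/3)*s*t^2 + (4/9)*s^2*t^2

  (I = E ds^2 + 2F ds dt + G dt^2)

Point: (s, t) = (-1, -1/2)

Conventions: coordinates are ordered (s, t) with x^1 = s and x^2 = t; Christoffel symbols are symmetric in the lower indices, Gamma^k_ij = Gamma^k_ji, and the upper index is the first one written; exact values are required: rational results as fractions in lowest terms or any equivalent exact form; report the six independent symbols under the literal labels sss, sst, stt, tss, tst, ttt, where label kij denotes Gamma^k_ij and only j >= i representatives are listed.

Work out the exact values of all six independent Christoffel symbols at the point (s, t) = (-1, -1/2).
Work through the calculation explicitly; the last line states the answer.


E = 37/36, F = -19/72, G = 505/144 at the point
E_s = 1/9, E_t = -1/9, F_s = -7/12, F_t = 73/36, G_s = 19/18, G_t = -57/2
EG - F^2 = 509/144;  g^inv = (144/509) * [[505/144, 19/72], [19/72, 37/36]]
first-kind symbols [ij,l] = (1/2)(d_i g_jl + d_j g_il - d_l g_ij): [ss,s] = E_s/2 = 1/18, [ss,t] = F_s - E_t/2 = -19/36, [st,s] = E_t/2 = -1/18, [st,t] = G_s/2 = 19/36, [tt,s] = F_t - G_s/2 = 3/2, [tt,t] = G_t/2 = -57/4
Gamma^s_ij = (G*[ij,s] - F*[ij,t])/(EG - F^2), Gamma^t_ij = (E*[ij,t] - F*[ij,s])/(EG - F^2)

Answer: Gamma_sss = 8/509, Gamma_sst = -8/509, Gamma_stt = 216/509, Gamma_tss = -76/509, Gamma_tst = 76/509, Gamma_ttt = -2052/509


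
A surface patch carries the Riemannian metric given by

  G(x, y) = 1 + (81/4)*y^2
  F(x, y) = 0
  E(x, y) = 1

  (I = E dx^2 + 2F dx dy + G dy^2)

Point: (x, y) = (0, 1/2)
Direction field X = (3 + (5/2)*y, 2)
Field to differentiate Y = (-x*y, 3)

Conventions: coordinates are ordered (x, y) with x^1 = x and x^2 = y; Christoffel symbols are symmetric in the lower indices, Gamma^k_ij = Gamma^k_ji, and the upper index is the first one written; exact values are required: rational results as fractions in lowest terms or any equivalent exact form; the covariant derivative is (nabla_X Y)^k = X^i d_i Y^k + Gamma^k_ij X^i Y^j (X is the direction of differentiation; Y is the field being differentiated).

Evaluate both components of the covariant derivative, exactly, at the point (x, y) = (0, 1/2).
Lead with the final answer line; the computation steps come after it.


Answer: (nabla_X Y)^x = -17/8, (nabla_X Y)^y = 972/97

E = 1, F = 0, G = 97/16 at the point
E_x = 0, E_y = 0, F_x = 0, F_y = 0, G_x = 0, G_y = 81/4
EG - F^2 = 97/16;  g^inv = (16/97) * [[97/16, 0], [0, 1]]
first-kind symbols [ij,l] = (1/2)(d_i g_jl + d_j g_il - d_l g_ij): [xx,x] = E_x/2 = 0, [xx,y] = F_x - E_y/2 = 0, [xy,x] = E_y/2 = 0, [xy,y] = G_x/2 = 0, [yy,x] = F_y - G_x/2 = 0, [yy,y] = G_y/2 = 81/8
Gamma^x_ij = (G*[ij,x] - F*[ij,y])/(EG - F^2), Gamma^y_ij = (E*[ij,y] - F*[ij,x])/(EG - F^2)
Gamma_xxx = 0, Gamma_xxy = 0, Gamma_xyy = 0, Gamma_yxx = 0, Gamma_yxy = 0, Gamma_yyy = 162/97
X = (17/4, 2), Y = (0, 3) at the point


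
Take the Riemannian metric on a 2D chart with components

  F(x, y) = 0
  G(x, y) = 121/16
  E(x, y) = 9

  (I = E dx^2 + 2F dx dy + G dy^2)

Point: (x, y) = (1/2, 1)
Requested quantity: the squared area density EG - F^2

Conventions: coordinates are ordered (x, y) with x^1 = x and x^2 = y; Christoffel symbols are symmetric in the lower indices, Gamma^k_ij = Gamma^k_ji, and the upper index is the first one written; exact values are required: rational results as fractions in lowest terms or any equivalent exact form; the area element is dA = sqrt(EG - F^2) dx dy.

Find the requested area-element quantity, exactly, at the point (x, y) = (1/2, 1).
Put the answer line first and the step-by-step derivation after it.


Answer: EG - F^2 = 1089/16

E = 9, F = 0, G = 121/16; EG - F^2 = 1089/16


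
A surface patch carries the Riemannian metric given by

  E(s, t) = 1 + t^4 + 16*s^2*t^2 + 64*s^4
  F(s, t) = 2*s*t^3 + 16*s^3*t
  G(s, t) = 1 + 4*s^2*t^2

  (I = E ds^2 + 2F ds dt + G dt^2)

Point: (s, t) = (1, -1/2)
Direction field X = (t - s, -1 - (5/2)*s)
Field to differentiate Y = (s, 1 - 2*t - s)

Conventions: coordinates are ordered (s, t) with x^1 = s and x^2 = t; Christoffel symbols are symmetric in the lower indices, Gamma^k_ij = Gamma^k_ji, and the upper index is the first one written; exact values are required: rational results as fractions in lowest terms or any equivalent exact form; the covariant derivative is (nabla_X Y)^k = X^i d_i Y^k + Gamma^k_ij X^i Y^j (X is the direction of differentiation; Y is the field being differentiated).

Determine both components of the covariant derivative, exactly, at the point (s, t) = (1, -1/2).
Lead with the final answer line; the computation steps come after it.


Answer: (nabla_X Y)^s = -10227/2242, (nabla_X Y)^t = 19889/2242

E = 1105/16, F = -33/4, G = 2 at the point
E_s = 264, E_t = -33/2, F_s = -97/4, F_t = 35/2, G_s = 2, G_t = -4
EG - F^2 = 1121/16;  g^inv = (16/1121) * [[2, 33/4], [33/4, 1105/16]]
first-kind symbols [ij,l] = (1/2)(d_i g_jl + d_j g_il - d_l g_ij): [ss,s] = E_s/2 = 132, [ss,t] = F_s - E_t/2 = -16, [st,s] = E_t/2 = -33/4, [st,t] = G_s/2 = 1, [tt,s] = F_t - G_s/2 = 33/2, [tt,t] = G_t/2 = -2
Gamma^s_ij = (G*[ij,s] - F*[ij,t])/(EG - F^2), Gamma^t_ij = (E*[ij,t] - F*[ij,s])/(EG - F^2)
Gamma_sss = 2112/1121, Gamma_sst = -132/1121, Gamma_stt = 264/1121, Gamma_tss = -256/1121, Gamma_tst = 16/1121, Gamma_ttt = -32/1121
X = (-3/2, -7/2), Y = (1, 1) at the point


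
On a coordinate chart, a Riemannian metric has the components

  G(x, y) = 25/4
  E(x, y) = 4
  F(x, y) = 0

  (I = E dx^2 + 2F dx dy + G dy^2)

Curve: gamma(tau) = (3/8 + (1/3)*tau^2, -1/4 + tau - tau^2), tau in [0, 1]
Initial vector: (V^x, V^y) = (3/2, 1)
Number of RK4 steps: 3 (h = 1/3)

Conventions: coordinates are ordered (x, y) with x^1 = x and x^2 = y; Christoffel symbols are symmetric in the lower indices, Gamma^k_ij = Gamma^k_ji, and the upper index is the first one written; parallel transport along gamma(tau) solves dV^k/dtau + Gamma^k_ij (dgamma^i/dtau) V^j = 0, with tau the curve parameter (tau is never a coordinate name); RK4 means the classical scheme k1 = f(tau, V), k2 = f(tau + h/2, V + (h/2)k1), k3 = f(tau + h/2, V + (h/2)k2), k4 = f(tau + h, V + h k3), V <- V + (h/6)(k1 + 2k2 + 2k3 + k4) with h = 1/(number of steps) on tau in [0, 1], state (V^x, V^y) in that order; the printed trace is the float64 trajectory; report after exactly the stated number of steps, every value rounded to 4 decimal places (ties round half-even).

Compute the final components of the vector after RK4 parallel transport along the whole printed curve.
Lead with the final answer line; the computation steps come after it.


Answer: V^x = 1.5000, V^y = 1.0000

gamma'(tau) = ((2/3)*tau, 1 - 2*tau); f(tau, V)^k = -Gamma^k_ij(gamma(tau)) gamma'^i(tau) V^j; h = 1/3; intermediate values shown to 6 dp
curve data and Christoffel symbols at the stage parameters:
  tau = 0.000000: gamma = (0.375000, -0.250000), gamma' = (0.000000, 1.000000); Gamma_xxx = 0.000000, Gamma_xxy = 0.000000, Gamma_xyy = 0.000000, Gamma_yxx = 0.000000, Gamma_yxy = 0.000000, Gamma_yyy = 0.000000
  tau = 0.166667: gamma = (0.384259, -0.111111), gamma' = (0.111111, 0.666667); Gamma_xxx = 0.000000, Gamma_xxy = 0.000000, Gamma_xyy = 0.000000, Gamma_yxx = 0.000000, Gamma_yxy = 0.000000, Gamma_yyy = 0.000000
  tau = 0.333333: gamma = (0.412037, -0.027778), gamma' = (0.222222, 0.333333); Gamma_xxx = 0.000000, Gamma_xxy = 0.000000, Gamma_xyy = 0.000000, Gamma_yxx = 0.000000, Gamma_yxy = 0.000000, Gamma_yyy = 0.000000
  tau = 0.500000: gamma = (0.458333, 0.000000), gamma' = (0.333333, 0.000000); Gamma_xxx = 0.000000, Gamma_xxy = 0.000000, Gamma_xyy = 0.000000, Gamma_yxx = 0.000000, Gamma_yxy = 0.000000, Gamma_yyy = 0.000000
  tau = 0.666667: gamma = (0.523148, -0.027778), gamma' = (0.444444, -0.333333); Gamma_xxx = 0.000000, Gamma_xxy = 0.000000, Gamma_xyy = 0.000000, Gamma_yxx = 0.000000, Gamma_yxy = 0.000000, Gamma_yyy = 0.000000
  tau = 0.833333: gamma = (0.606481, -0.111111), gamma' = (0.555556, -0.666667); Gamma_xxx = 0.000000, Gamma_xxy = 0.000000, Gamma_xyy = 0.000000, Gamma_yxx = 0.000000, Gamma_yxy = 0.000000, Gamma_yyy = 0.000000
  tau = 1.000000: gamma = (0.708333, -0.250000), gamma' = (0.666667, -1.000000); Gamma_xxx = 0.000000, Gamma_xxy = 0.000000, Gamma_xyy = 0.000000, Gamma_yxx = 0.000000, Gamma_yxy = 0.000000, Gamma_yyy = 0.000000
step 0: V^x = 1.5000, V^y = 1.0000
step 1: k1 = (0.000000, 0.000000), k2 = (0.000000, 0.000000), k3 = (0.000000, 0.000000), k4 = (0.000000, 0.000000); V <- V + (h/6)(k1 + 2k2 + 2k3 + k4): V^x = 1.5000, V^y = 1.0000
step 2: k1 = (0.000000, 0.000000), k2 = (0.000000, 0.000000), k3 = (0.000000, 0.000000), k4 = (0.000000, 0.000000); V <- V + (h/6)(k1 + 2k2 + 2k3 + k4): V^x = 1.5000, V^y = 1.0000
step 3: k1 = (0.000000, 0.000000), k2 = (0.000000, 0.000000), k3 = (0.000000, 0.000000), k4 = (0.000000, 0.000000); V <- V + (h/6)(k1 + 2k2 + 2k3 + k4): V^x = 1.5000, V^y = 1.0000


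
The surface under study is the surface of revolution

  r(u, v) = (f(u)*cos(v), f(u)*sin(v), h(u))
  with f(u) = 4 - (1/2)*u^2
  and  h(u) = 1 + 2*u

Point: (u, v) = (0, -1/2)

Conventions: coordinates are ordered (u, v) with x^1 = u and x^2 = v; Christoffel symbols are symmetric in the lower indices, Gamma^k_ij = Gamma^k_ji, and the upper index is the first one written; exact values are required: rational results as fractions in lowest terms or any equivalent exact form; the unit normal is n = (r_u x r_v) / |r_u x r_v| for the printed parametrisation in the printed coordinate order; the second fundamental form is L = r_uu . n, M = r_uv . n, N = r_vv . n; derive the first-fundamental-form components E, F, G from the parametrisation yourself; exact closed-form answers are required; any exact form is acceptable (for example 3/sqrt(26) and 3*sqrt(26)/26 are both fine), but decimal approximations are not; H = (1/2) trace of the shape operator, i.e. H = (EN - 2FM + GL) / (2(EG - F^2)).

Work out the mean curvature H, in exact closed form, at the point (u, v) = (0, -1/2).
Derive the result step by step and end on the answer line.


f = 4, f' = 0, f'' = -1, h' = 2, h'' = 0
E = 4, F = 0, G = 16; answer radicand W^2 = 4
unnormalised second-form numerators: l = 2, m = 0, n = 8; L = l/sqrt(4), and similarly M = m/sqrt(W^2), N = n/sqrt(W^2)
H = (E*n - 2*F*m + G*l) / (2*(EG - F^2)*sqrt(W^2)); E*n - 2*F*m + G*l = 64, EG - F^2 = 64, so H = (1/2)/sqrt(4)

Answer: H = 1/4


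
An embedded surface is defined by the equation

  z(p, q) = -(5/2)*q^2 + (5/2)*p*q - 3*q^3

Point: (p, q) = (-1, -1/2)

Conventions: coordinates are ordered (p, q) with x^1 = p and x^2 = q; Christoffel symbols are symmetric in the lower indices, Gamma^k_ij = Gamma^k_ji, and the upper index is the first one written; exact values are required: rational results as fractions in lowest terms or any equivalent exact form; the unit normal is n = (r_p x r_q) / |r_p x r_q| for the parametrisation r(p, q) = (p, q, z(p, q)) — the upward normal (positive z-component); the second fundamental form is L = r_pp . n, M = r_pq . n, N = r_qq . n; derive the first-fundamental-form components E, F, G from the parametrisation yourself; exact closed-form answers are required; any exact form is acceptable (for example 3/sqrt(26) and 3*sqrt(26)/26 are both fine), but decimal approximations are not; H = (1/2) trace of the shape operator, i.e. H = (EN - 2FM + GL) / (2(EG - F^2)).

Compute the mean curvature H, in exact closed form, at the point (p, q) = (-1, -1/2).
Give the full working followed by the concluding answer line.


z_p = -5/4, z_q = -9/4, z_pp = 0, z_pq = 5/2, z_qq = 4
E = 41/16, F = 45/16, G = 97/16; answer radicand W^2 = 61/8
unnormalised second-form numerators: l = 0, m = 5/2, n = 4; L = l/sqrt(61/8), and similarly M = m/sqrt(W^2), N = n/sqrt(W^2)
H = (E*n - 2*F*m + G*l) / (2*(EG - F^2)*sqrt(W^2)); E*n - 2*F*m + G*l = -61/16, EG - F^2 = 61/8, so H = (-1/4)/sqrt(61/8)

Answer: H = -sqrt(122)/122


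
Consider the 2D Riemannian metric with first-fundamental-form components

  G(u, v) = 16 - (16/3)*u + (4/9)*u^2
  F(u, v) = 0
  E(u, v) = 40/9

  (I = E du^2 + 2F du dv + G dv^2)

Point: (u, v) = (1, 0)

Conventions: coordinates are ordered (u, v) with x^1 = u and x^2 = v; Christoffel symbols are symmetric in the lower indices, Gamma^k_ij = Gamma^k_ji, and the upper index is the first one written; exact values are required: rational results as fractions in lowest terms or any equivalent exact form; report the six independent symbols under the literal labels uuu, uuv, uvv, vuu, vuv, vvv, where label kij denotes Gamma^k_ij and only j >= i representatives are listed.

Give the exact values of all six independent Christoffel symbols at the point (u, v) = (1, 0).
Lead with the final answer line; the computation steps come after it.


Answer: Gamma_uuu = 0, Gamma_uuv = 0, Gamma_uvv = 1/2, Gamma_vuu = 0, Gamma_vuv = -1/5, Gamma_vvv = 0

E = 40/9, F = 0, G = 100/9 at the point
E_u = 0, E_v = 0, F_u = 0, F_v = 0, G_u = -40/9, G_v = 0
EG - F^2 = 4000/81;  g^inv = (81/4000) * [[100/9, 0], [0, 40/9]]
first-kind symbols [ij,l] = (1/2)(d_i g_jl + d_j g_il - d_l g_ij): [uu,u] = E_u/2 = 0, [uu,v] = F_u - E_v/2 = 0, [uv,u] = E_v/2 = 0, [uv,v] = G_u/2 = -20/9, [vv,u] = F_v - G_u/2 = 20/9, [vv,v] = G_v/2 = 0
Gamma^u_ij = (G*[ij,u] - F*[ij,v])/(EG - F^2), Gamma^v_ij = (E*[ij,v] - F*[ij,u])/(EG - F^2)


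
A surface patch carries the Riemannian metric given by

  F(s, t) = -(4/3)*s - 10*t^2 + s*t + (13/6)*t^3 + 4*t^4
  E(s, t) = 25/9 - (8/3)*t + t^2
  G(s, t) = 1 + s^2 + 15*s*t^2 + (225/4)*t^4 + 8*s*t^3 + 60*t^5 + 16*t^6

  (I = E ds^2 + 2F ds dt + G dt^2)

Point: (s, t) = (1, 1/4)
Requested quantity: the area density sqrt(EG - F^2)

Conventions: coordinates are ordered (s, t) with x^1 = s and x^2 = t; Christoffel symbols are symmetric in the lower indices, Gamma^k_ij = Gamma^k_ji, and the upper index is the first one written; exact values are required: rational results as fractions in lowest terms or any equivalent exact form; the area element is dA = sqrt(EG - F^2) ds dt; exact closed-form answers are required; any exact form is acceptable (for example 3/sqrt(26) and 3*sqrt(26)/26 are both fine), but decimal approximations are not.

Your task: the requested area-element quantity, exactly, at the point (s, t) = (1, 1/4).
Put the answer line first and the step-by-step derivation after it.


Answer: sqrt(EG - F^2) = sqrt(41641)/96

E = 313/144, F = -637/384, G = 3425/1024; EG - F^2 = 41641/9216


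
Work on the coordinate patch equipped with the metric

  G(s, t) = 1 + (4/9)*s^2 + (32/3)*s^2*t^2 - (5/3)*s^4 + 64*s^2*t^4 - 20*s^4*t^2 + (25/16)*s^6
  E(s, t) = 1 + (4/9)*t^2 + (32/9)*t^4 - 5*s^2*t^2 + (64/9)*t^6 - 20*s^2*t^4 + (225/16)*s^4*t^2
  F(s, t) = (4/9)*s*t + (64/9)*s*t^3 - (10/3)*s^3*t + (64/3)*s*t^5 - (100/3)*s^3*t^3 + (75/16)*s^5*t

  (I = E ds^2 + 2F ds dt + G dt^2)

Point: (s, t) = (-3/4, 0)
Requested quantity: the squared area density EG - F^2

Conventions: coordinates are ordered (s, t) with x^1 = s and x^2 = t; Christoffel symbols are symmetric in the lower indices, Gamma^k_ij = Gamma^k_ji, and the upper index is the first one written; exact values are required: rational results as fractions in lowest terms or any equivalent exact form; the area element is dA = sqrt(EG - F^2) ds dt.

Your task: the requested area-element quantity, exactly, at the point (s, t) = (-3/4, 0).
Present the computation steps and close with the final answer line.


E = 1, F = 0, G = 65585/65536; EG - F^2 = 65585/65536

Answer: EG - F^2 = 65585/65536


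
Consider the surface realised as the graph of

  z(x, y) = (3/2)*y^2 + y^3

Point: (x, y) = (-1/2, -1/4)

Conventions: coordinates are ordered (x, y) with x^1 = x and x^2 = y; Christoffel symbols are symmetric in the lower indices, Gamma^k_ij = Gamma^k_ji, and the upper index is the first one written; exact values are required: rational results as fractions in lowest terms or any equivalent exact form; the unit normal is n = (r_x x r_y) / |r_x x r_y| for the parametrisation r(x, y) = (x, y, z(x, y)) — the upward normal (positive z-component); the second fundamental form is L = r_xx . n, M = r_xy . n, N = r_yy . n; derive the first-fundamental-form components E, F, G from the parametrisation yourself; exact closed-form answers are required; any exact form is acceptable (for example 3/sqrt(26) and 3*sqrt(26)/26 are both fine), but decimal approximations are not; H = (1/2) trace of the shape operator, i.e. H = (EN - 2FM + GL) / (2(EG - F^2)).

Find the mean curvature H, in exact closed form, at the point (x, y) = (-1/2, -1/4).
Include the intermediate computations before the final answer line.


z_x = 0, z_y = -9/16, z_xx = 0, z_xy = 0, z_yy = 3/2
E = 1, F = 0, G = 337/256; answer radicand W^2 = 337/256
unnormalised second-form numerators: l = 0, m = 0, n = 3/2; L = l/sqrt(337/256), and similarly M = m/sqrt(W^2), N = n/sqrt(W^2)
H = (E*n - 2*F*m + G*l) / (2*(EG - F^2)*sqrt(W^2)); E*n - 2*F*m + G*l = 3/2, EG - F^2 = 337/256, so H = (192/337)/sqrt(337/256)

Answer: H = 3072*sqrt(337)/113569


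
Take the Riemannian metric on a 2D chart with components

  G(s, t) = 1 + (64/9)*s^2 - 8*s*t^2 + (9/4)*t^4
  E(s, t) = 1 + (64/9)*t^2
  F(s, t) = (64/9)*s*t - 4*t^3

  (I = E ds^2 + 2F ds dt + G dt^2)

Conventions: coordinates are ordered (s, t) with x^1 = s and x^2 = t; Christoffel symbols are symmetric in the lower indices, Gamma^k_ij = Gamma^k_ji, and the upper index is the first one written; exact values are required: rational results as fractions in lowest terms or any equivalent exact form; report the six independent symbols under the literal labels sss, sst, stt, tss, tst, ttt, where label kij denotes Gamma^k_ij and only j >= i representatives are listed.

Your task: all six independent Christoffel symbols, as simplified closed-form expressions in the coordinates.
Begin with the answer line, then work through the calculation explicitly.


Answer: Gamma_sss = 0, Gamma_sst = 256*t/(256*s^2 - 288*s*t^2 + 81*t^4 + 256*t^2 + 36), Gamma_stt = -288*t^2/(256*s^2 - 288*s*t^2 + 81*t^4 + 256*t^2 + 36), Gamma_tss = 0, Gamma_tst = (256*s - 144*t^2)/(256*s^2 - 288*s*t^2 + 81*t^4 + 256*t^2 + 36), Gamma_ttt = (-288*s*t + 162*t^3)/(256*s^2 - 288*s*t^2 + 81*t^4 + 256*t^2 + 36)

E = 1 + (64/9)*t^2; F = (64/9)*s*t - 4*t^3; G = 1 + (64/9)*s^2 - 8*s*t^2 + (9/4)*t^4
Gamma^k_ij = (1/2) g^{kl} (d_i g_jl + d_j g_il - d_l g_ij), with g^inv = (1/(EG-F^2)) [[G, -F], [-F, E]]
first partials: E_s = 0, E_t = (128/9)*t, F_s = (64/9)*t, F_t = (64/9)*s - 12*t^2, G_s = (128/9)*s - 8*t^2, G_t = -16*s*t + 9*t^3
D = EG - F^2 = 1 + (64/9)*t^2 + (64/9)*s^2 - 8*s*t^2 + (9/4)*t^4
expanded: Gamma^s_ss = (G E_s - 2F F_s + F E_t)/(2D), Gamma^s_st = (G E_t - F G_s)/(2D), Gamma^s_tt = (2G F_t - G G_s - F G_t)/(2D), Gamma^t_ss = (2E F_s - E E_t - F E_s)/(2D), Gamma^t_st = (E G_s - F E_t)/(2D), Gamma^t_tt = (E G_t - 2F F_t + F G_s)/(2D); substitute and cancel common factors


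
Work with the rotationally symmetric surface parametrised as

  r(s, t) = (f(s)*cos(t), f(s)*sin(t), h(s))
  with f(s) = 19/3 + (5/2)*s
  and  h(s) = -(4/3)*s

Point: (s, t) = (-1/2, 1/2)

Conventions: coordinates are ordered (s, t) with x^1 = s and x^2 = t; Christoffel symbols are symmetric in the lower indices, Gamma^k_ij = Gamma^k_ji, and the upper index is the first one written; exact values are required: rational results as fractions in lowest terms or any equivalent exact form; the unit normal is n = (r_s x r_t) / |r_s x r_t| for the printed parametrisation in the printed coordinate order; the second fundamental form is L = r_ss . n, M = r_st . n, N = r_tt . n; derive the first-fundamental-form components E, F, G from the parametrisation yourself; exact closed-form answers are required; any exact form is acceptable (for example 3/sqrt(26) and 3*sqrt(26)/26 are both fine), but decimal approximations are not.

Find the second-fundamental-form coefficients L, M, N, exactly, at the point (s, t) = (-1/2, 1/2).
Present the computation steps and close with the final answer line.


f = 61/12, f' = 5/2, f'' = 0, h' = -4/3, h'' = 0
E = 289/36, F = 0, G = 3721/144; answer radicand W^2 = 289/36
unnormalised second-form numerators: l = 0, m = 0, n = -61/9; L = l/sqrt(289/36), and similarly M = m/sqrt(W^2), N = n/sqrt(W^2)

Answer: L = 0, M = 0, N = -122/51


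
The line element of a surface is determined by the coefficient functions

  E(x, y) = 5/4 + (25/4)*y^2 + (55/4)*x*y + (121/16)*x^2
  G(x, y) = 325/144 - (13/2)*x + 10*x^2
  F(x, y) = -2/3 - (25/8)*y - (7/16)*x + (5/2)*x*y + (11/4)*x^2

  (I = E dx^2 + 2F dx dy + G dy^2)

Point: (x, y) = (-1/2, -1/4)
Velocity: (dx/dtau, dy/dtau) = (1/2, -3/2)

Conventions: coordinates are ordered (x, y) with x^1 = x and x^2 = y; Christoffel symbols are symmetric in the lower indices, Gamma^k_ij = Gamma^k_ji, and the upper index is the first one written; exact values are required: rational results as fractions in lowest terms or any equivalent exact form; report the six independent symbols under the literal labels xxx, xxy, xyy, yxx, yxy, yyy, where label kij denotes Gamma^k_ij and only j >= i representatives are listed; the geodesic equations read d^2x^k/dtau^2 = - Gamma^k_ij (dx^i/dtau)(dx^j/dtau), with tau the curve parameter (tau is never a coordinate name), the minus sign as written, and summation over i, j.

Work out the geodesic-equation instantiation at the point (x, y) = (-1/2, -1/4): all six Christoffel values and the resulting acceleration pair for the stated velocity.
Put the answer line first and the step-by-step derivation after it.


Answer: Gamma_xxx = -26278/23189, Gamma_xxy = -16724/23189, Gamma_xyy = 35743/46378, Gamma_yxx = 7815/23189, Gamma_yxy = -21108/23189, Gamma_yyy = -2976/23189; accelerations (d^2x/dtau^2, d^2y/dtau^2) = (-469819/185512, -107679/92756)

E = 21/4, F = 4/3, G = 1153/144 at the point
E_x = -11, E_y = -10, F_x = -61/16, F_y = -35/8, G_x = -33/2, G_y = 0
EG - F^2 = 23189/576;  g^inv = (576/23189) * [[1153/144, -4/3], [-4/3, 21/4]]
first-kind symbols [ij,l] = (1/2)(d_i g_jl + d_j g_il - d_l g_ij): [xx,x] = E_x/2 = -11/2, [xx,y] = F_x - E_y/2 = 19/16, [xy,x] = E_y/2 = -5, [xy,y] = G_x/2 = -33/4, [yy,x] = F_y - G_x/2 = 31/8, [yy,y] = G_y/2 = 0
Gamma^x_ij = (G*[ij,x] - F*[ij,y])/(EG - F^2), Gamma^y_ij = (E*[ij,y] - F*[ij,x])/(EG - F^2)
Gamma_xxx = -26278/23189, Gamma_xxy = -16724/23189, Gamma_xyy = 35743/46378, Gamma_yxx = 7815/23189, Gamma_yxy = -21108/23189, Gamma_yyy = -2976/23189
d^2x/dtau^2 = -(Gamma_xxx*(1/2)^2 + 2*Gamma_xxy*(1/2)*(-3/2) + Gamma_xyy*(-3/2)^2) = -469819/185512
d^2y/dtau^2 = -(Gamma_yxx*(1/2)^2 + 2*Gamma_yxy*(1/2)*(-3/2) + Gamma_yyy*(-3/2)^2) = -107679/92756


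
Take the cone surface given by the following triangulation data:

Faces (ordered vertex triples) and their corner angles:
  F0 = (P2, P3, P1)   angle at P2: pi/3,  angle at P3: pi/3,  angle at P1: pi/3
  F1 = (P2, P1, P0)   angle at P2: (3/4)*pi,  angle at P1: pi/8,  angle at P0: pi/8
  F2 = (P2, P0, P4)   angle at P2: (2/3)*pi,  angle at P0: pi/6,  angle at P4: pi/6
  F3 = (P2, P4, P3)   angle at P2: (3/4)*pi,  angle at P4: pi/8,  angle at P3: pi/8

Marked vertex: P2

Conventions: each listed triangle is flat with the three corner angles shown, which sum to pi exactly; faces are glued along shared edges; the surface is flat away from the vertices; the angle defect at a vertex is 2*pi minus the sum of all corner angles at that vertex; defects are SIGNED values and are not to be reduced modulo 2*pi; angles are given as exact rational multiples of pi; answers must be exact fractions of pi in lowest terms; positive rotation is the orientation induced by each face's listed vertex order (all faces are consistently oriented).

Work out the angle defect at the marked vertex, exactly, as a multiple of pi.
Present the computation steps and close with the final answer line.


Sum of corner angles at P2: (5/2)*pi
defect = 2*pi - (5/2)*pi

Answer: defect(P2) = -pi/2


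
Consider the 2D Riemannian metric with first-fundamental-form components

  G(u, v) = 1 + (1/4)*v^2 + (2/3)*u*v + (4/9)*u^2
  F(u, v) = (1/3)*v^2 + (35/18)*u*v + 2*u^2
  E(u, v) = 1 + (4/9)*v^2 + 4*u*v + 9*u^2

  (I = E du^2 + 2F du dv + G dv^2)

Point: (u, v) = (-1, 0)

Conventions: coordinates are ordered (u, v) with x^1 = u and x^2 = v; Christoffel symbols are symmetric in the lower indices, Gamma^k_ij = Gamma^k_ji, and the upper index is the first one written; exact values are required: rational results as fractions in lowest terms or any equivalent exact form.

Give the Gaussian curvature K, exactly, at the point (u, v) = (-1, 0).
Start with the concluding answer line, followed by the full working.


Answer: K = 171/17672

E = 10, F = 2, G = 13/9, EG - F^2 = 94/9 at the point
E_u = -18, E_v = -4, F_u = -4, F_v = -35/18, G_u = -8/9, G_v = -2/3
E_vv = 8/9, F_uv = 35/18, G_uu = 8/9
Evaluate Brioschi's two determinant matrices M1, M2 and divide by (EG - F^2)^2.
M1 = [[-E_vv/2 + F_uv - G_uu/2, E_u/2, F_u - E_v/2], [F_v - G_u/2, E, F], [G_v/2, F, G]] = [[19/18, -9, -2], [-3/2, 10, 2], [-1/3, 2, 13/9]]; det M1 = -509/162
M2 = [[0, E_v/2, G_u/2], [E_v/2, E, F], [G_u/2, F, G]] = [[0, -2, -4/9], [-2, 10, 2], [-4/9, 2, 13/9]]; det M2 = -340/81
det M1 - det M2 = 19/18; K = 19/18 / (94/9)^2 = 171/17672


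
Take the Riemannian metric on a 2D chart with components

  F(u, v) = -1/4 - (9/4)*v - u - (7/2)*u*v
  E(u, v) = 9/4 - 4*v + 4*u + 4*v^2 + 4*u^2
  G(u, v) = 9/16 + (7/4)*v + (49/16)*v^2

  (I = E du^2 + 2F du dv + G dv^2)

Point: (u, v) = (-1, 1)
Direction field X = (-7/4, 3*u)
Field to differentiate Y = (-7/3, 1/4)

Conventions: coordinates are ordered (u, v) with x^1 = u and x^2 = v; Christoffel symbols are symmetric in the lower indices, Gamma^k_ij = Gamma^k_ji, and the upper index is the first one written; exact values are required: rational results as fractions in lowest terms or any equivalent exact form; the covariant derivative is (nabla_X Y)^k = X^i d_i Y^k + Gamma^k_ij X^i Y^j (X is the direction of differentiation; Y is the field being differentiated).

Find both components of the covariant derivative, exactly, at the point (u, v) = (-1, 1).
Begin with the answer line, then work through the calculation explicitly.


Answer: (nabla_X Y)^u = 10317/1036, (nabla_X Y)^v = -57143/6216

E = 9/4, F = 2, G = 43/8 at the point
E_u = -4, E_v = 4, F_u = -9/2, F_v = 5/4, G_u = 0, G_v = 63/8
EG - F^2 = 259/32;  g^inv = (32/259) * [[43/8, -2], [-2, 9/4]]
first-kind symbols [ij,l] = (1/2)(d_i g_jl + d_j g_il - d_l g_ij): [uu,u] = E_u/2 = -2, [uu,v] = F_u - E_v/2 = -13/2, [uv,u] = E_v/2 = 2, [uv,v] = G_u/2 = 0, [vv,u] = F_v - G_u/2 = 5/4, [vv,v] = G_v/2 = 63/16
Gamma^u_ij = (G*[ij,u] - F*[ij,v])/(EG - F^2), Gamma^v_ij = (E*[ij,v] - F*[ij,u])/(EG - F^2)
Gamma_uuu = 72/259, Gamma_uuv = 344/259, Gamma_uvv = -1/7, Gamma_vuu = -340/259, Gamma_vuv = -128/259, Gamma_vvv = 11/14
X = (-7/4, -3), Y = (-7/3, 1/4) at the point


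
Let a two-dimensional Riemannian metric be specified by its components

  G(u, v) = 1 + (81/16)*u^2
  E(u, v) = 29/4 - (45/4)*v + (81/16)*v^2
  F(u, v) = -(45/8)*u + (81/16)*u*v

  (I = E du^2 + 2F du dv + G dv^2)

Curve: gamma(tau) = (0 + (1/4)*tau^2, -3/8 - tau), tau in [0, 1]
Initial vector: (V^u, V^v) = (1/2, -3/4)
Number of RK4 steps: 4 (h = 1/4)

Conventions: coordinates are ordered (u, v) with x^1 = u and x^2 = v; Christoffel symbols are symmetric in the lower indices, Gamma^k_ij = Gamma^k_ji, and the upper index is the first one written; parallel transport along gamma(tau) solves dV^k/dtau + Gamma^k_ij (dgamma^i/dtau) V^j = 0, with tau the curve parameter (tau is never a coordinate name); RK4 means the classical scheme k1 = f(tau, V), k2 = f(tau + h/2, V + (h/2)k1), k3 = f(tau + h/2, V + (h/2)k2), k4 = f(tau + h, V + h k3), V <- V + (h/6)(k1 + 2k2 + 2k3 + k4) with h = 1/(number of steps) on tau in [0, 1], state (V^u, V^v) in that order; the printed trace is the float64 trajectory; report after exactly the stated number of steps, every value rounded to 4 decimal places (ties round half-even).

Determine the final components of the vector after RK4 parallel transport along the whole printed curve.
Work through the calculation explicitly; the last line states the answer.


gamma'(tau) = ((1/2)*tau, -1); f(tau, V)^k = -Gamma^k_ij(gamma(tau)) gamma'^i(tau) V^j; h = 1/4; intermediate values shown to 6 dp
curve data and Christoffel symbols at the stage parameters:
  tau = 0.000000: gamma = (0.000000, -0.375000), gamma' = (0.000000, -1.000000); Gamma_uuu = 0.000000, Gamma_uuv = -0.617654, Gamma_uvv = 0.000000, Gamma_vuu = 0.000000, Gamma_vuv = 0.000000, Gamma_vvv = 0.000000
  tau = 0.125000: gamma = (0.003906, -0.500000), gamma' = (0.062500, -1.000000); Gamma_uuu = 0.000000, Gamma_uuv = -0.576792, Gamma_uvv = 0.000000, Gamma_vuu = 0.000000, Gamma_vuv = 0.001398, Gamma_vvv = 0.000000
  tau = 0.250000: gamma = (0.015625, -0.625000), gamma' = (0.125000, -1.000000); Gamma_uuu = 0.000000, Gamma_uuv = -0.540532, Gamma_uvv = 0.000000, Gamma_vuu = 0.000000, Gamma_vuv = 0.004865, Gamma_vvv = 0.000000
  tau = 0.375000: gamma = (0.035156, -0.750000), gamma' = (0.187500, -1.000000); Gamma_uuu = 0.000000, Gamma_uuv = -0.508153, Gamma_uvv = 0.000000, Gamma_vuu = 0.000000, Gamma_vuv = 0.009599, Gamma_vvv = 0.000000
  tau = 0.500000: gamma = (0.062500, -0.875000), gamma' = (0.250000, -1.000000); Gamma_uuu = 0.000000, Gamma_uuv = -0.479034, Gamma_uvv = 0.000000, Gamma_vuu = 0.000000, Gamma_vuv = 0.015075, Gamma_vvv = 0.000000
  tau = 0.625000: gamma = (0.097656, -1.000000), gamma' = (0.312500, -1.000000); Gamma_uuu = 0.000000, Gamma_uuv = -0.452653, Gamma_uvv = 0.000000, Gamma_vuu = 0.000000, Gamma_vuv = 0.020939, Gamma_vvv = 0.000000
  tau = 0.750000: gamma = (0.140625, -1.125000), gamma' = (0.375000, -1.000000); Gamma_uuu = 0.000000, Gamma_uuv = -0.428579, Gamma_uvv = 0.000000, Gamma_vuu = 0.000000, Gamma_vuv = 0.026953, Gamma_vvv = 0.000000
  tau = 0.875000: gamma = (0.191406, -1.250000), gamma' = (0.437500, -1.000000); Gamma_uuu = 0.000000, Gamma_uuv = -0.406457, Gamma_uvv = 0.000000, Gamma_vuu = 0.000000, Gamma_vuv = 0.032950, Gamma_vvv = 0.000000
  tau = 1.000000: gamma = (0.250000, -1.375000), gamma' = (0.500000, -1.000000); Gamma_uuu = 0.000000, Gamma_uuv = -0.385995, Gamma_uvv = 0.000000, Gamma_vuu = 0.000000, Gamma_vuv = 0.038815, Gamma_vvv = 0.000000
step 0: V^u = 0.5000, V^v = -0.7500
step 1: k1 = (-0.308827, 0.000000), k2 = (-0.293167, 0.000711), k3 = (-0.294293, 0.000714), k4 = (-0.281160, 0.002530); V <- V + (h/6)(k1 + 2k2 + 2k3 + k4): V^u = 0.4265, V^v = -0.7498
step 2: k1 = (-0.281176, 0.002531), k2 = (-0.270256, 0.005105), k3 = (-0.270919, 0.005118), k4 = (-0.261484, 0.008229); V <- V + (h/6)(k1 + 2k2 + 2k3 + k4): V^u = 0.3588, V^v = -0.7485
step 3: k1 = (-0.261492, 0.008229), k2 = (-0.253325, 0.011718), k3 = (-0.253725, 0.011737), k4 = (-0.246390, 0.015495); V <- V + (h/6)(k1 + 2k2 + 2k3 + k4): V^u = 0.2953, V^v = -0.7455
step 4: k1 = (-0.246395, 0.015495), k2 = (-0.239753, 0.019436), k3 = (-0.240003, 0.019456), k4 = (-0.233786, 0.023509); V <- V + (h/6)(k1 + 2k2 + 2k3 + k4): V^u = 0.2354, V^v = -0.7407

Answer: V^u = 0.2354, V^v = -0.7407


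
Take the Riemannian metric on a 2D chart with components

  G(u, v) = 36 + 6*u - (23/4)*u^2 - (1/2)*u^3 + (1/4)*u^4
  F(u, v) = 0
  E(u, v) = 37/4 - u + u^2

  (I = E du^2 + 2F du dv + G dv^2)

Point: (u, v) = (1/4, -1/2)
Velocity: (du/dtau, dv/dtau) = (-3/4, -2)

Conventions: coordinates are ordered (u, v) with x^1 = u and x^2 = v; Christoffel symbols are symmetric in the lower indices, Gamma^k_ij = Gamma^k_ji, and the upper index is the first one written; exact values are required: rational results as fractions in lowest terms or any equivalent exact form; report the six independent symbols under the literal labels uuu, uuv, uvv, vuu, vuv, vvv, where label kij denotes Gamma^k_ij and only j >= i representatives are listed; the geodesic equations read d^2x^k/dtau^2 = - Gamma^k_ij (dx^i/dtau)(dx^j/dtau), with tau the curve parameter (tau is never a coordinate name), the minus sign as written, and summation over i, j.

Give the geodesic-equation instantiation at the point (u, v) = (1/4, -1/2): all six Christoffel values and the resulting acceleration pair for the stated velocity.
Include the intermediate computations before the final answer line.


E = 145/16, F = 0, G = 38025/1024 at the point
E_u = -1/2, E_v = 0, F_u = 0, F_v = 0, G_u = 195/64, G_v = 0
EG - F^2 = 5513625/16384;  g^inv = (16384/5513625) * [[38025/1024, 0], [0, 145/16]]
first-kind symbols [ij,l] = (1/2)(d_i g_jl + d_j g_il - d_l g_ij): [uu,u] = E_u/2 = -1/4, [uu,v] = F_u - E_v/2 = 0, [uv,u] = E_v/2 = 0, [uv,v] = G_u/2 = 195/128, [vv,u] = F_v - G_u/2 = -195/128, [vv,v] = G_v/2 = 0
Gamma^u_ij = (G*[ij,u] - F*[ij,v])/(EG - F^2), Gamma^v_ij = (E*[ij,v] - F*[ij,u])/(EG - F^2)
Gamma_uuu = -4/145, Gamma_uuv = 0, Gamma_uvv = -39/232, Gamma_vuu = 0, Gamma_vuv = 8/195, Gamma_vvv = 0
d^2u/dtau^2 = -(Gamma_uuu*(-3/4)^2 + 2*Gamma_uuv*(-3/4)*(-2) + Gamma_uvv*(-2)^2) = 399/580
d^2v/dtau^2 = -(Gamma_vuu*(-3/4)^2 + 2*Gamma_vuv*(-3/4)*(-2) + Gamma_vvv*(-2)^2) = -8/65

Answer: Gamma_uuu = -4/145, Gamma_uuv = 0, Gamma_uvv = -39/232, Gamma_vuu = 0, Gamma_vuv = 8/195, Gamma_vvv = 0; accelerations (d^2u/dtau^2, d^2v/dtau^2) = (399/580, -8/65)


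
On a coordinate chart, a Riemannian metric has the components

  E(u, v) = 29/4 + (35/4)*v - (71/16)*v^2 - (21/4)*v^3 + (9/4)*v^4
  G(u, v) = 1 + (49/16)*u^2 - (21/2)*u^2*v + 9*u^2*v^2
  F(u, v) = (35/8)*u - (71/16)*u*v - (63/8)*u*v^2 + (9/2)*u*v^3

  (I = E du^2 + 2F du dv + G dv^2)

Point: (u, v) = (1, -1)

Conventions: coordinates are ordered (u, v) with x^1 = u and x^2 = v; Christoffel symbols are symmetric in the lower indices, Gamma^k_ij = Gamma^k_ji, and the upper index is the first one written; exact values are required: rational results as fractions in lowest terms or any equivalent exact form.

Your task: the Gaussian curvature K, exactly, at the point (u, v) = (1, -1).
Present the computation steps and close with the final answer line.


E = 25/16, F = -57/16, G = 377/16, EG - F^2 = 193/8 at the point
E_u = 0, E_v = -57/8, F_u = -57/16, F_v = 397/16, G_u = 361/8, G_v = -57/2
E_vv = 397/8, F_uv = 397/16, G_uu = 361/8
By Brioschi, K is (det M1 - det M2) divided by (EG - F^2) squared.
M1 = [[-E_vv/2 + F_uv - G_uu/2, E_u/2, F_u - E_v/2], [F_v - G_u/2, E, F], [G_v/2, F, G]] = [[-361/16, 0, 0], [9/4, 25/16, -57/16], [-57/4, -57/16, 377/16]]; det M1 = -69673/128
M2 = [[0, E_v/2, G_u/2], [E_v/2, E, F], [G_u/2, F, G]] = [[0, -57/16, 361/16], [-57/16, 25/16, -57/16], [361/16, -57/16, 377/16]]; det M2 = -66785/128
det M1 - det M2 = -361/16; K = -361/16 / (193/8)^2 = -1444/37249

Answer: K = -1444/37249


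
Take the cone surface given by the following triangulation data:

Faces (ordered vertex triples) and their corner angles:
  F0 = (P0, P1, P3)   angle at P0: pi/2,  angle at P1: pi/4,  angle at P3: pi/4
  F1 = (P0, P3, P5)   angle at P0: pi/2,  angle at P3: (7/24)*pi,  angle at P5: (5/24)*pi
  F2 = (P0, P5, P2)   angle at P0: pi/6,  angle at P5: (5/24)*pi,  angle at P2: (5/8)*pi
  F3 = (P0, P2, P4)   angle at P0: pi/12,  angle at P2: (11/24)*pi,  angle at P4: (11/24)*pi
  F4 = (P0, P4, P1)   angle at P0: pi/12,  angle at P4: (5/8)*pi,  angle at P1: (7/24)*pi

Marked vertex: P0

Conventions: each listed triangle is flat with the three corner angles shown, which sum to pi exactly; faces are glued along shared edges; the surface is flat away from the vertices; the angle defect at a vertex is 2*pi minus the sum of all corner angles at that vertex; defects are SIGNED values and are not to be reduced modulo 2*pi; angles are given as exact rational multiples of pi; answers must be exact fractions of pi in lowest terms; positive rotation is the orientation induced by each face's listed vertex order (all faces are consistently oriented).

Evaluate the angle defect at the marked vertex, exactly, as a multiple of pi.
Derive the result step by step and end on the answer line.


Sum of corner angles at P0: (4/3)*pi
defect = 2*pi - (4/3)*pi

Answer: defect(P0) = (2/3)*pi


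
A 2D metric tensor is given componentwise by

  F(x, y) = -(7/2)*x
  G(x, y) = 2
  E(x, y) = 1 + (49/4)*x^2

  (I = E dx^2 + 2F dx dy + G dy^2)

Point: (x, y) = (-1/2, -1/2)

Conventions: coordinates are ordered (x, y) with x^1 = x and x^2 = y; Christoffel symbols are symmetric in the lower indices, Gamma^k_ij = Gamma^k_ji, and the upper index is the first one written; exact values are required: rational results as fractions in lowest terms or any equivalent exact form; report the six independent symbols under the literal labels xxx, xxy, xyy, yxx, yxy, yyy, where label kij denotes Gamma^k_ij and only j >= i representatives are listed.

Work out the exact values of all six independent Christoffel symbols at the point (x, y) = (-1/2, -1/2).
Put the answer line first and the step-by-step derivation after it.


Answer: Gamma_xxx = -98/81, Gamma_xxy = 0, Gamma_xyy = 0, Gamma_yxx = -56/81, Gamma_yxy = 0, Gamma_yyy = 0

E = 65/16, F = 7/4, G = 2 at the point
E_x = -49/4, E_y = 0, F_x = -7/2, F_y = 0, G_x = 0, G_y = 0
EG - F^2 = 81/16;  g^inv = (16/81) * [[2, -7/4], [-7/4, 65/16]]
first-kind symbols [ij,l] = (1/2)(d_i g_jl + d_j g_il - d_l g_ij): [xx,x] = E_x/2 = -49/8, [xx,y] = F_x - E_y/2 = -7/2, [xy,x] = E_y/2 = 0, [xy,y] = G_x/2 = 0, [yy,x] = F_y - G_x/2 = 0, [yy,y] = G_y/2 = 0
Gamma^x_ij = (G*[ij,x] - F*[ij,y])/(EG - F^2), Gamma^y_ij = (E*[ij,y] - F*[ij,x])/(EG - F^2)


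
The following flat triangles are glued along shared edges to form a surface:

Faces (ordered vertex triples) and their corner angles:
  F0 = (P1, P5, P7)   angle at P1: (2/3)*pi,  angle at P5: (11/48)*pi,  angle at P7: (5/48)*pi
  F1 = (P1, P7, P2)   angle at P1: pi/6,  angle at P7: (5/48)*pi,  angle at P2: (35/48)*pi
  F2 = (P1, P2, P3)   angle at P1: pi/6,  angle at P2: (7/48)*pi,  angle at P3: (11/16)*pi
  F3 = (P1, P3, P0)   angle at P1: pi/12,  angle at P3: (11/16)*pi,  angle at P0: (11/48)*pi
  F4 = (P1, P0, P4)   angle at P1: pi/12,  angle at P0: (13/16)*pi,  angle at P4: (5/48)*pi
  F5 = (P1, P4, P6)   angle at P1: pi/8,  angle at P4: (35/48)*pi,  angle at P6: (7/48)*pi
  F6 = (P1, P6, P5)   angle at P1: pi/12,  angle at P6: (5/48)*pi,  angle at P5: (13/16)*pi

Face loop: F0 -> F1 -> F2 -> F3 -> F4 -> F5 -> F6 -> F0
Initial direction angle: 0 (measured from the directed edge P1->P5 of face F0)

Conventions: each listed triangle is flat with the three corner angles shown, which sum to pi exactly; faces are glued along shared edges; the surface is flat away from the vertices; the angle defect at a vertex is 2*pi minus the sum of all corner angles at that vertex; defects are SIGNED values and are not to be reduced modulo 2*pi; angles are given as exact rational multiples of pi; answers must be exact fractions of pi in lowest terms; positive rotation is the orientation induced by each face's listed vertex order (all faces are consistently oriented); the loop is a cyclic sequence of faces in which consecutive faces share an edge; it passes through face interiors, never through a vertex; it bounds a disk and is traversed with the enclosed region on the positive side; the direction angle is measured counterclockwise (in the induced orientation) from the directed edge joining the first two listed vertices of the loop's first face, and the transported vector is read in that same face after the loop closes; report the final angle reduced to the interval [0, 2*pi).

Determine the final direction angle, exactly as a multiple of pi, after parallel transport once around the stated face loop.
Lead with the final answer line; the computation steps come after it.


Answer: final direction angle = (5/8)*pi

enclosed vertex P1: corner angles sum to (11/8)*pi, defect = 2*pi - (11/8)*pi = (5/8)*pi
transport around the loop rotates by the sum of enclosed defects; add to the initial angle mod 2*pi
final angle = 0 + (5/8)*pi = (5/8)*pi (mod 2*pi)


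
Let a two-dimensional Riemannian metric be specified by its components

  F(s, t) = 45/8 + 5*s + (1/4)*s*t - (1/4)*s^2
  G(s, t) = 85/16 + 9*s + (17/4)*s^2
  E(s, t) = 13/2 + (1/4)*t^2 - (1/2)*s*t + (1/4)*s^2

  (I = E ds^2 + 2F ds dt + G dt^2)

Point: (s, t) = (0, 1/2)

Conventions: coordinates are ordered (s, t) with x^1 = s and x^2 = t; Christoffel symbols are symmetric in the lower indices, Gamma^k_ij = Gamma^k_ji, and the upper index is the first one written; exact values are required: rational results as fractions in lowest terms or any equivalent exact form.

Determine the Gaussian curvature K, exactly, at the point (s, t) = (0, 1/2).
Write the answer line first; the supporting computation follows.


Answer: K = -8704/5445

E = 105/16, F = 45/8, G = 85/16, EG - F^2 = 825/256 at the point
E_s = -1/4, E_t = 1/4, F_s = 41/8, F_t = 0, G_s = 9, G_t = 0
E_tt = 1/2, F_st = 1/4, G_ss = 17/2
Apply the Brioschi formula K = (det M1 - det M2)/(EG - F^2)^2 over the derivative matrices of E, F, G.
M1 = [[-E_tt/2 + F_st - G_ss/2, E_s/2, F_s - E_t/2], [F_t - G_s/2, E, F], [G_t/2, F, G]] = [[-17/4, -1/8, 5], [-9/2, 105/16, 45/8], [0, 45/8, 85/16]]; det M1 = -146685/1024
M2 = [[0, E_t/2, G_s/2], [E_t/2, E, F], [G_s/2, F, G]] = [[0, 1/8, 9/2], [1/8, 105/16, 45/8], [9/2, 45/8, 85/16]]; det M2 = -129685/1024
det M1 - det M2 = -2125/128; K = -2125/128 / (825/256)^2 = -8704/5445
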